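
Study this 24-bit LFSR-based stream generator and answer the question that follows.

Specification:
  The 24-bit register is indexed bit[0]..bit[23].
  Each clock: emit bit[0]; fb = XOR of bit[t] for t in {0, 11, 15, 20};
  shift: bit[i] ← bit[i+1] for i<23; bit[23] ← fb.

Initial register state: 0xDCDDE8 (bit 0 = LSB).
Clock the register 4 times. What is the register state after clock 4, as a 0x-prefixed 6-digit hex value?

0x7DCDDE

reg_0 = 0xDCDDE8
clock 1: out=0, reg = 0xEE6EF4
clock 2: out=0, reg = 0xF7377A
clock 3: out=0, reg = 0xFB9BBD
clock 4: out=1, reg = 0x7DCDDE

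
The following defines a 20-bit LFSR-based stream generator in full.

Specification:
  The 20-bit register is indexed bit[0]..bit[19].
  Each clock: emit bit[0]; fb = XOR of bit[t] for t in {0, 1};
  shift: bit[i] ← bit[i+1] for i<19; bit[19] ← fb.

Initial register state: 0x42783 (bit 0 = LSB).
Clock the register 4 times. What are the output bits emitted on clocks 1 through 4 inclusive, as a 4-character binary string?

1100

reg_0 = 0x42783
clock 1: out=1, reg = 0x213C1
clock 2: out=1, reg = 0x909E0
clock 3: out=0, reg = 0x484F0
clock 4: out=0, reg = 0x24278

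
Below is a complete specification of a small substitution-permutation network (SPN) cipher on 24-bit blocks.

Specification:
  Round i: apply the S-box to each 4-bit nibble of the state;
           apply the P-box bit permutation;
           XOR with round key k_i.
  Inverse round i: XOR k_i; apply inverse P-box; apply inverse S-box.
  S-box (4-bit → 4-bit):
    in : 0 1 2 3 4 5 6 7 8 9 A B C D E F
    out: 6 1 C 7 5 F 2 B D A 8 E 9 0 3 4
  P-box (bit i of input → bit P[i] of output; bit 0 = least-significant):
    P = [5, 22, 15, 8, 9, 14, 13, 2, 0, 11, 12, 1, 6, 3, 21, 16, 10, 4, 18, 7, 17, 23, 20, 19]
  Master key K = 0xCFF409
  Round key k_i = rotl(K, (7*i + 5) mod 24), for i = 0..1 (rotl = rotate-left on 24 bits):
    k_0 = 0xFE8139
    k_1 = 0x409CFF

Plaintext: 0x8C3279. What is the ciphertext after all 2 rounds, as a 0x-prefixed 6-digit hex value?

0x1EB1DF

s_0 = plaintext = 0x8C3279
s_1 = Round(s_0, k_0) = 0x84D6F7
s_2 = Round(s_1, k_1) = 0x1EB1DF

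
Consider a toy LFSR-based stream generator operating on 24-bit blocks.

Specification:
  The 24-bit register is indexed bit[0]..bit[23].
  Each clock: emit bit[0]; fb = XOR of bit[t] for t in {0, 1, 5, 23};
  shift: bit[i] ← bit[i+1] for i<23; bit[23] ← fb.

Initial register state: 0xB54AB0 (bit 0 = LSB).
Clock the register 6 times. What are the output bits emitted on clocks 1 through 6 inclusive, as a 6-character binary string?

000011

reg_0 = 0xB54AB0
clock 1: out=0, reg = 0x5AA558
clock 2: out=0, reg = 0x2D52AC
clock 3: out=0, reg = 0x96A956
clock 4: out=0, reg = 0x4B54AB
clock 5: out=1, reg = 0xA5AA55
clock 6: out=1, reg = 0x52D52A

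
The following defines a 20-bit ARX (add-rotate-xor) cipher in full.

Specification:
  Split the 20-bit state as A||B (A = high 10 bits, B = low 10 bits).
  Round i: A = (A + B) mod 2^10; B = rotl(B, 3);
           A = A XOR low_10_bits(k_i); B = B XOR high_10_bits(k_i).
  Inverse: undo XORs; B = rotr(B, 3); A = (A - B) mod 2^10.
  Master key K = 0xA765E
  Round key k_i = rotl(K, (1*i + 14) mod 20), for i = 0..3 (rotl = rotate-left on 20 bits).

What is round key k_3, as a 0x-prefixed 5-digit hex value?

0xD4ECB

K = 0xA765E
k_0 = rotl(K, (1*0+14) mod 20) = rotl(K, 14) = 0x7A9D9
k_1 = rotl(K, (1*1+14) mod 20) = rotl(K, 15) = 0xF53B2
k_2 = rotl(K, (1*2+14) mod 20) = rotl(K, 16) = 0xEA765
k_3 = rotl(K, (1*3+14) mod 20) = rotl(K, 17) = 0xD4ECB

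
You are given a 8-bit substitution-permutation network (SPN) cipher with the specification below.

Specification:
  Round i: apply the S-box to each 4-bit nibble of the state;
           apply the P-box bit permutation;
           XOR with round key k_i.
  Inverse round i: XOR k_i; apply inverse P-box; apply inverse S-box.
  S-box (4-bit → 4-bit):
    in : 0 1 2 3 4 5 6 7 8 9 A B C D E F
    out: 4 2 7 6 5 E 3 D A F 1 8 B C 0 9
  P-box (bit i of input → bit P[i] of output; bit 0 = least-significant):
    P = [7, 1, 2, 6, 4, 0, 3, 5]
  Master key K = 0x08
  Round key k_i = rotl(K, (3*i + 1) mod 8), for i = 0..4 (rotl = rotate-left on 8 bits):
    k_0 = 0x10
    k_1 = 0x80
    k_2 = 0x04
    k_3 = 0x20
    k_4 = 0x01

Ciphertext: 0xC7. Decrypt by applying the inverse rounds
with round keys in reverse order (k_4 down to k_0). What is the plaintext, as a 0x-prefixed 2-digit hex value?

s_0 = ciphertext = 0xC7
s_1 = InvRound(s_0, k_4) = 0xE9
s_2 = InvRound(s_1, k_3) = 0x3F
s_3 = InvRound(s_2, k_2) = 0x91
s_4 = InvRound(s_3, k_1) = 0x6E
s_5 = InvRound(s_4, k_0) = 0x75

0x75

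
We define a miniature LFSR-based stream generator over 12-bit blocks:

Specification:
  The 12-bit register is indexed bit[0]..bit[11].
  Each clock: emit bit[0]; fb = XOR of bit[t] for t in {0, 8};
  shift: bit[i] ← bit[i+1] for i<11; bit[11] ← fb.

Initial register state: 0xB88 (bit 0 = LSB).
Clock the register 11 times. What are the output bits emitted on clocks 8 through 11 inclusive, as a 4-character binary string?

1110

reg_0 = 0xB88
clock 1: out=0, reg = 0xDC4
clock 2: out=0, reg = 0xEE2
clock 3: out=0, reg = 0x771
clock 4: out=1, reg = 0x3B8
clock 5: out=0, reg = 0x9DC
clock 6: out=0, reg = 0xCEE
clock 7: out=0, reg = 0x677
clock 8: out=1, reg = 0xB3B
clock 9: out=1, reg = 0x59D
clock 10: out=1, reg = 0x2CE
clock 11: out=0, reg = 0x167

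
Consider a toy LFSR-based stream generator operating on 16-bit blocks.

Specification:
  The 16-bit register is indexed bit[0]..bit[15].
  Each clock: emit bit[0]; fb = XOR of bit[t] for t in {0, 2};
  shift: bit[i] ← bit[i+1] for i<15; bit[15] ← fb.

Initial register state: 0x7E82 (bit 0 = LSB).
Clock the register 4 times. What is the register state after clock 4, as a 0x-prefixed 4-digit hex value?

reg_0 = 0x7E82
clock 1: out=0, reg = 0x3F41
clock 2: out=1, reg = 0x9FA0
clock 3: out=0, reg = 0x4FD0
clock 4: out=0, reg = 0x27E8

0x27E8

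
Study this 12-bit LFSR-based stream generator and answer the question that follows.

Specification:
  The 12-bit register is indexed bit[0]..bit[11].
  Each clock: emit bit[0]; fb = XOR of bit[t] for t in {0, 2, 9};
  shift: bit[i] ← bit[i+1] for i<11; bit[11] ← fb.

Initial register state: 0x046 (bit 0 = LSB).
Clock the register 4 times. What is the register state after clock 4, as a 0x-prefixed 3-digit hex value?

0xF04

reg_0 = 0x046
clock 1: out=0, reg = 0x823
clock 2: out=1, reg = 0xC11
clock 3: out=1, reg = 0xE08
clock 4: out=0, reg = 0xF04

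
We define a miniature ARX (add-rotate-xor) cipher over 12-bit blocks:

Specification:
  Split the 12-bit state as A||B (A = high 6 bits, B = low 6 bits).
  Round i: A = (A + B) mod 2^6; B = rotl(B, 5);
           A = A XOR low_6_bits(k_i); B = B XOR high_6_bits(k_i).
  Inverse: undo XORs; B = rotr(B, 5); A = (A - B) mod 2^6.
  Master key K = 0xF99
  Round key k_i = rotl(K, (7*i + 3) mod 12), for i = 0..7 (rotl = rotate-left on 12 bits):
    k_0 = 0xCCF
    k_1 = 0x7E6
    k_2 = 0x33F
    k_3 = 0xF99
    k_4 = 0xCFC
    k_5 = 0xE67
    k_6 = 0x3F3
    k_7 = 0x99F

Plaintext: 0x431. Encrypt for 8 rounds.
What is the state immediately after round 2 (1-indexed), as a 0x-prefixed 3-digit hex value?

0xFFA

s_0 = plaintext = 0x431
s_1 = Round(s_0, k_0) = 0x38B
s_2 = Round(s_1, k_1) = 0xFFA
s_3 = Round(s_2, k_2) = 0x191
s_4 = Round(s_3, k_3) = 0x396
s_5 = Round(s_4, k_4) = 0x638
s_6 = Round(s_5, k_5) = 0xDE5
s_7 = Round(s_6, k_6) = 0xBFD
s_8 = Round(s_7, k_7) = 0xCD8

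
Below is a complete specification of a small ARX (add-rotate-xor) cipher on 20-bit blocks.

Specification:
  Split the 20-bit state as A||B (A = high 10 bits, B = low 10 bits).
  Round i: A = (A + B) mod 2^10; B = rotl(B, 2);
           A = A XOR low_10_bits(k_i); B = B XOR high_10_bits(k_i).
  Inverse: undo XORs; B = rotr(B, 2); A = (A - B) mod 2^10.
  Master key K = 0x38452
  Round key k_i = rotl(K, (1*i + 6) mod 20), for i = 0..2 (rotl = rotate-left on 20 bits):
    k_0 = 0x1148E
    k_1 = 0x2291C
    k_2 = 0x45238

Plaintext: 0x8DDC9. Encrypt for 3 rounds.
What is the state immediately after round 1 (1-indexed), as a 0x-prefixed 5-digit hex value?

0x23B60

s_0 = plaintext = 0x8DDC9
s_1 = Round(s_0, k_0) = 0x23B60
s_2 = Round(s_1, k_1) = 0xBC909
s_3 = Round(s_2, k_2) = 0x70D31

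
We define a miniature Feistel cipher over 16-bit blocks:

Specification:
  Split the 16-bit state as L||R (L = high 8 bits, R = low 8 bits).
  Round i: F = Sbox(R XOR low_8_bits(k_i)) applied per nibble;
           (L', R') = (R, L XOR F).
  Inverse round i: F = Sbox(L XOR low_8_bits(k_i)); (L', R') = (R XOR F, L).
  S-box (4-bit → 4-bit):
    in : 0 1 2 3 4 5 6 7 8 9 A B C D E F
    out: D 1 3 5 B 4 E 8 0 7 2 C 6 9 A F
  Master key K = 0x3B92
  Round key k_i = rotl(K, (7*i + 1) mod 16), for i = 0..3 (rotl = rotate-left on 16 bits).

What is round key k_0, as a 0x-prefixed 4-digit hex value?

K = 0x3B92
k_0 = rotl(K, (7*0+1) mod 16) = rotl(K, 1) = 0x7724

0x7724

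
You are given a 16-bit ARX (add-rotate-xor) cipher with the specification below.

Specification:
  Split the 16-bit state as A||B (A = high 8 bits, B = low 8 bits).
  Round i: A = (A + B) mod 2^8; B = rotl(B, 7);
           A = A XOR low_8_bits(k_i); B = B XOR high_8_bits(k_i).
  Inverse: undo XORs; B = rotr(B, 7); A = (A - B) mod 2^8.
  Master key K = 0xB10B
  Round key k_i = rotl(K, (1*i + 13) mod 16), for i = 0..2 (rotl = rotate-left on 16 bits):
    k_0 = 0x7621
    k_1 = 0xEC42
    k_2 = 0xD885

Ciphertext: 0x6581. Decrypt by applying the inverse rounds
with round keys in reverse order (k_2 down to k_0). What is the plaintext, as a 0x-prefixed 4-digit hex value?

0xFC95

s_0 = ciphertext = 0x6581
s_1 = InvRound(s_0, k_2) = 0x2EB2
s_2 = InvRound(s_1, k_1) = 0xB0BC
s_3 = InvRound(s_2, k_0) = 0xFC95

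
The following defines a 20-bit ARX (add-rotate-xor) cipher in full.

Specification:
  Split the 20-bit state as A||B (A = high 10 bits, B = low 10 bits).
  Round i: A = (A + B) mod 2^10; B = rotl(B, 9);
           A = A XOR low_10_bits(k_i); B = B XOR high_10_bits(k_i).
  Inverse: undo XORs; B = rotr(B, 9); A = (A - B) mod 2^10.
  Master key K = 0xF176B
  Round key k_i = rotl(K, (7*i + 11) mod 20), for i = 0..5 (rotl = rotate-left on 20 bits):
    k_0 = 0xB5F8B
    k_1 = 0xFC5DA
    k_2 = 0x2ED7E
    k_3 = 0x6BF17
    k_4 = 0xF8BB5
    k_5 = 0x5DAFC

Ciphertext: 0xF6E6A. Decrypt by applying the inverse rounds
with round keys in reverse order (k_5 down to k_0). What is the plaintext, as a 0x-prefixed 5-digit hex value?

0xEEA29

s_0 = ciphertext = 0xF6E6A
s_1 = InvRound(s_0, k_5) = 0xBBA39
s_2 = InvRound(s_1, k_4) = 0x697B6
s_3 = InvRound(s_2, k_3) = 0x9FC33
s_4 = InvRound(s_3, k_2) = 0x7C510
s_5 = InvRound(s_4, k_1) = 0x9A1C3
s_6 = InvRound(s_5, k_0) = 0xEEA29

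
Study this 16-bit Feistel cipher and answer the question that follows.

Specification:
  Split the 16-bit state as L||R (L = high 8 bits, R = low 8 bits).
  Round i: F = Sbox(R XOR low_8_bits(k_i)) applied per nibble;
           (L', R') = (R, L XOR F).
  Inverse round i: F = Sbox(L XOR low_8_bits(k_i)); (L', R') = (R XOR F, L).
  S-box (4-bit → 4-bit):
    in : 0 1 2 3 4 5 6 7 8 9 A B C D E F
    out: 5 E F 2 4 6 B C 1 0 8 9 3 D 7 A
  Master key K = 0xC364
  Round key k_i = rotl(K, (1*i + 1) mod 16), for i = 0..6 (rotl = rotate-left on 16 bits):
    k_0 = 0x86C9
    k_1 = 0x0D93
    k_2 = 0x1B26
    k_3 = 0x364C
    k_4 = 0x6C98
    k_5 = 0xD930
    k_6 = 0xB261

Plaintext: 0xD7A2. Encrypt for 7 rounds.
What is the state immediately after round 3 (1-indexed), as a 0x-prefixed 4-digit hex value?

s_0 = plaintext = 0xD7A2
s_1 = Round(s_0, k_0) = 0xA26E
s_2 = Round(s_1, k_1) = 0x6E0F
s_3 = Round(s_2, k_2) = 0x0F9E
s_4 = Round(s_3, k_3) = 0x9ED0
s_5 = Round(s_4, k_4) = 0xD0DF
s_6 = Round(s_5, k_5) = 0xDFAA
s_7 = Round(s_6, k_6) = 0xAAE6

0x0F9E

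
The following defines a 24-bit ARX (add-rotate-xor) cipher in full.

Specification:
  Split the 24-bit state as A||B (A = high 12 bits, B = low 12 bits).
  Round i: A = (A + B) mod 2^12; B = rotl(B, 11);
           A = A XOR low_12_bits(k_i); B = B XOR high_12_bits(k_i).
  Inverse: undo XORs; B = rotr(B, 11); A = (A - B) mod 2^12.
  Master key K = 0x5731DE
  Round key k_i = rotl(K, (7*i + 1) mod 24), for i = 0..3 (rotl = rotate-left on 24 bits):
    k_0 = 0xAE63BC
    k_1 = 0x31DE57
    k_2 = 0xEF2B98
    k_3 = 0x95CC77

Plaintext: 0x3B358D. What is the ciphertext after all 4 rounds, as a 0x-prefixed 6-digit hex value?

0x743AE6

s_0 = plaintext = 0x3B358D
s_1 = Round(s_0, k_0) = 0xAFC020
s_2 = Round(s_1, k_1) = 0x54B30D
s_3 = Round(s_2, k_2) = 0x3C0774
s_4 = Round(s_3, k_3) = 0x743AE6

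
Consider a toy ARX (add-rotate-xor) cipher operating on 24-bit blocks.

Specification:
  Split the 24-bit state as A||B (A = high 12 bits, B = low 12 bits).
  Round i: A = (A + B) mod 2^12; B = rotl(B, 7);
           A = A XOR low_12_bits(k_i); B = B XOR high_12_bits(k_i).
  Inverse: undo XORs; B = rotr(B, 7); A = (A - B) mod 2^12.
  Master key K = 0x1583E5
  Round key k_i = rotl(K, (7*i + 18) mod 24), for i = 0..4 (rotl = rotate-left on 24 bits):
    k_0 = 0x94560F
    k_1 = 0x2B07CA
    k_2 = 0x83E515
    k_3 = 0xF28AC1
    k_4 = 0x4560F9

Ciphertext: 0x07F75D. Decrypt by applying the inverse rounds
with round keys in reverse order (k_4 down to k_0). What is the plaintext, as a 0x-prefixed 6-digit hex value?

0x37770E

s_0 = ciphertext = 0x07F75D
s_1 = InvRound(s_0, k_4) = 0xF20166
s_2 = InvRound(s_1, k_3) = 0xC059DC
s_3 = InvRound(s_2, k_2) = 0xCCDC43
s_4 = InvRound(s_3, k_1) = 0xC8AE7D
s_5 = InvRound(s_4, k_0) = 0x37770E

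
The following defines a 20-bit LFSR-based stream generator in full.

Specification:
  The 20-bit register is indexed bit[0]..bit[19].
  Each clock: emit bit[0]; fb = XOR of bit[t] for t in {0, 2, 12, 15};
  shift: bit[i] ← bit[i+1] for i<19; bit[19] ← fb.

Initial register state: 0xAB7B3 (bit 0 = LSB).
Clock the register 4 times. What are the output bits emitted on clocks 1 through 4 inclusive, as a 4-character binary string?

1100

reg_0 = 0xAB7B3
clock 1: out=1, reg = 0xD5BD9
clock 2: out=1, reg = 0x6ADEC
clock 3: out=0, reg = 0x356F6
clock 4: out=0, reg = 0x1AB7B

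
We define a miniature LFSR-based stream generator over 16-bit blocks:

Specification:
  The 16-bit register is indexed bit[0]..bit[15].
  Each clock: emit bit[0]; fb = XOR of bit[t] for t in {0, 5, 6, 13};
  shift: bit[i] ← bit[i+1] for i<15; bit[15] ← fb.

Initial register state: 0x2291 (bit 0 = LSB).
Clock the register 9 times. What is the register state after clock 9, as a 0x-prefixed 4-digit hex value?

0x7F11

reg_0 = 0x2291
clock 1: out=1, reg = 0x1148
clock 2: out=0, reg = 0x88A4
clock 3: out=0, reg = 0xC452
clock 4: out=0, reg = 0xE229
clock 5: out=1, reg = 0xF114
clock 6: out=0, reg = 0xF88A
clock 7: out=0, reg = 0xFC45
clock 8: out=1, reg = 0xFE22
clock 9: out=0, reg = 0x7F11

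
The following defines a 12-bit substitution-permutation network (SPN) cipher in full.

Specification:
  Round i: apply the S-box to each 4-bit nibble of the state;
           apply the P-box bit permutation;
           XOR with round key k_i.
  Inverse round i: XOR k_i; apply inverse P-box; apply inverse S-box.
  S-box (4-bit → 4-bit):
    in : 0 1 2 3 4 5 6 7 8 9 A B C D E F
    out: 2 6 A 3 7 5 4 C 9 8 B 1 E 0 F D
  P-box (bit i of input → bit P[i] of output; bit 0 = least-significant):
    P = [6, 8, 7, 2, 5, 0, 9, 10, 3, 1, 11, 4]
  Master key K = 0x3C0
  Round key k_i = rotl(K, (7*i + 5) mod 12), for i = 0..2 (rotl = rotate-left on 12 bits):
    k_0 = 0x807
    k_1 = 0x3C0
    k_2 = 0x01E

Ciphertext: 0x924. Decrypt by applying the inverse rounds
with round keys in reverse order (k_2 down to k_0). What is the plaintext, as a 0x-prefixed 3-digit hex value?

0x67C

s_0 = ciphertext = 0x924
s_1 = InvRound(s_0, k_2) = 0xEB0
s_2 = InvRound(s_1, k_1) = 0x783
s_3 = InvRound(s_2, k_0) = 0x67C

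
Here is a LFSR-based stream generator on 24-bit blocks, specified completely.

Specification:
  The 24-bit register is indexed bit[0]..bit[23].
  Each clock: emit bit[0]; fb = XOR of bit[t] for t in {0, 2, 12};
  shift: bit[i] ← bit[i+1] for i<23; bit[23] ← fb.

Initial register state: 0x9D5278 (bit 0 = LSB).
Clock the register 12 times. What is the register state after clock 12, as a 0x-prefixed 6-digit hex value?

0xF339D5

reg_0 = 0x9D5278
clock 1: out=0, reg = 0xCEA93C
clock 2: out=0, reg = 0xE7549E
clock 3: out=0, reg = 0x73AA4F
clock 4: out=1, reg = 0x39D527
clock 5: out=1, reg = 0x9CEA93
clock 6: out=1, reg = 0xCE7549
clock 7: out=1, reg = 0x673AA4
clock 8: out=0, reg = 0x339D52
clock 9: out=0, reg = 0x99CEA9
clock 10: out=1, reg = 0xCCE754
clock 11: out=0, reg = 0xE673AA
clock 12: out=0, reg = 0xF339D5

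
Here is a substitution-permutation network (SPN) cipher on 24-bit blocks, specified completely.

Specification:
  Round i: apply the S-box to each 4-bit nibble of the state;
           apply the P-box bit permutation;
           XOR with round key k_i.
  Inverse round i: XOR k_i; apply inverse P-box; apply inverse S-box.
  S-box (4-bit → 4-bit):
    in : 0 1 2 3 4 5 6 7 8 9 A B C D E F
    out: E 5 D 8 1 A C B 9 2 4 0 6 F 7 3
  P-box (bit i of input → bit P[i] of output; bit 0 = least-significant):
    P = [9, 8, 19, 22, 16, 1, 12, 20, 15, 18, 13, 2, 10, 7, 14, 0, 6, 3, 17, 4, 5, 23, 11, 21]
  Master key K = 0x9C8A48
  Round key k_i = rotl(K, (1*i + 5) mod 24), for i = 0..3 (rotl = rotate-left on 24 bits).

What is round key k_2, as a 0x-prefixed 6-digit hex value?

K = 0x9C8A48
k_0 = rotl(K, (1*0+5) mod 24) = rotl(K, 5) = 0x914913
k_1 = rotl(K, (1*1+5) mod 24) = rotl(K, 6) = 0x229227
k_2 = rotl(K, (1*2+5) mod 24) = rotl(K, 7) = 0x45244E

0x45244E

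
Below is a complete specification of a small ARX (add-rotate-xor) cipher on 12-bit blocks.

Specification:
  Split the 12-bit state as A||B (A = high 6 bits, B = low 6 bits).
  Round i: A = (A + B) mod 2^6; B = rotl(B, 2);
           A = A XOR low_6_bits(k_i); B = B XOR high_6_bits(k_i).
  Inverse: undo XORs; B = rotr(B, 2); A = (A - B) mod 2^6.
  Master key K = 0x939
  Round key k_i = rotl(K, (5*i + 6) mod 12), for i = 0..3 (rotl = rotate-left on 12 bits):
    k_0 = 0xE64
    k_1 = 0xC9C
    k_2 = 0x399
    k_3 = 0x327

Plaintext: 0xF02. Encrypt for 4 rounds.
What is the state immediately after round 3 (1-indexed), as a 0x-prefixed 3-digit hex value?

s_0 = plaintext = 0xF02
s_1 = Round(s_0, k_0) = 0x6B1
s_2 = Round(s_1, k_1) = 0x5F5
s_3 = Round(s_2, k_2) = 0x559
s_4 = Round(s_3, k_3) = 0x269

0x559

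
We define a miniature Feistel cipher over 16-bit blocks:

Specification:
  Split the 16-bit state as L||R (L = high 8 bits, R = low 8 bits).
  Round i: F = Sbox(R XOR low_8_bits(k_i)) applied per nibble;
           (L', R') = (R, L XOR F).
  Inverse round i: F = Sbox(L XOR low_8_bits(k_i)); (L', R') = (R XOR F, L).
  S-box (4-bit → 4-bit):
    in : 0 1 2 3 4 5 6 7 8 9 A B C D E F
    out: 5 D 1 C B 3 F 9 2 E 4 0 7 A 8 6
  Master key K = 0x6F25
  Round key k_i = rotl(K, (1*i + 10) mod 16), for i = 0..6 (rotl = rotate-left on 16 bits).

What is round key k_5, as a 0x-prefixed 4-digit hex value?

0xB792

K = 0x6F25
k_0 = rotl(K, (1*0+10) mod 16) = rotl(K, 10) = 0x95BC
k_1 = rotl(K, (1*1+10) mod 16) = rotl(K, 11) = 0x2B79
k_2 = rotl(K, (1*2+10) mod 16) = rotl(K, 12) = 0x56F2
k_3 = rotl(K, (1*3+10) mod 16) = rotl(K, 13) = 0xADE4
k_4 = rotl(K, (1*4+10) mod 16) = rotl(K, 14) = 0x5BC9
k_5 = rotl(K, (1*5+10) mod 16) = rotl(K, 15) = 0xB792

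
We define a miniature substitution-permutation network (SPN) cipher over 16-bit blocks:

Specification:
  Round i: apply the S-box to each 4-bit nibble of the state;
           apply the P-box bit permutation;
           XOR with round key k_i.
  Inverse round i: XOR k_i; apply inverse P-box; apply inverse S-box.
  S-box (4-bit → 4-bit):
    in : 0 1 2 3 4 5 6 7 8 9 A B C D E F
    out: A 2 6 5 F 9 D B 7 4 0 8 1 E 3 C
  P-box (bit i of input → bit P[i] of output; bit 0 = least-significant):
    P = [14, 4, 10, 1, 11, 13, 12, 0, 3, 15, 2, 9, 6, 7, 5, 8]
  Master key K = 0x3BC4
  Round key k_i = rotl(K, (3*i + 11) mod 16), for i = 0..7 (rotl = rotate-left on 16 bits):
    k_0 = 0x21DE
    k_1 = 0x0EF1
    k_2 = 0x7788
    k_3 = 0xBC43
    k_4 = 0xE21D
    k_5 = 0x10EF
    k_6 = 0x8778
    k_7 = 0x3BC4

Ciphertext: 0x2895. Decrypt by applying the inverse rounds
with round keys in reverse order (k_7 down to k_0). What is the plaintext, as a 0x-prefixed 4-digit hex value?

0xB407

s_0 = ciphertext = 0x2895
s_1 = InvRound(s_0, k_7) = 0x5BF1
s_2 = InvRound(s_1, k_6) = 0x1E63
s_3 = InvRound(s_2, k_5) = 0x16C9
s_4 = InvRound(s_3, k_4) = 0xE228
s_5 = InvRound(s_4, k_3) = 0x3566
s_6 = InvRound(s_5, k_2) = 0x86A5
s_7 = InvRound(s_6, k_1) = 0xC2C1
s_8 = InvRound(s_7, k_0) = 0xB407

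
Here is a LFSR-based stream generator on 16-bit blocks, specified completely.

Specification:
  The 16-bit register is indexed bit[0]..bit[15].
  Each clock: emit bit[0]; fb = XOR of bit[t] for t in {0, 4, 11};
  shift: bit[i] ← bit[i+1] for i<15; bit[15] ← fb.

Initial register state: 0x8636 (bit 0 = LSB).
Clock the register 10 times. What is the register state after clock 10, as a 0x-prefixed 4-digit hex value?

0xB961

reg_0 = 0x8636
clock 1: out=0, reg = 0xC31B
clock 2: out=1, reg = 0x618D
clock 3: out=1, reg = 0xB0C6
clock 4: out=0, reg = 0x5863
clock 5: out=1, reg = 0x2C31
clock 6: out=1, reg = 0x9618
clock 7: out=0, reg = 0xCB0C
clock 8: out=0, reg = 0xE586
clock 9: out=0, reg = 0x72C3
clock 10: out=1, reg = 0xB961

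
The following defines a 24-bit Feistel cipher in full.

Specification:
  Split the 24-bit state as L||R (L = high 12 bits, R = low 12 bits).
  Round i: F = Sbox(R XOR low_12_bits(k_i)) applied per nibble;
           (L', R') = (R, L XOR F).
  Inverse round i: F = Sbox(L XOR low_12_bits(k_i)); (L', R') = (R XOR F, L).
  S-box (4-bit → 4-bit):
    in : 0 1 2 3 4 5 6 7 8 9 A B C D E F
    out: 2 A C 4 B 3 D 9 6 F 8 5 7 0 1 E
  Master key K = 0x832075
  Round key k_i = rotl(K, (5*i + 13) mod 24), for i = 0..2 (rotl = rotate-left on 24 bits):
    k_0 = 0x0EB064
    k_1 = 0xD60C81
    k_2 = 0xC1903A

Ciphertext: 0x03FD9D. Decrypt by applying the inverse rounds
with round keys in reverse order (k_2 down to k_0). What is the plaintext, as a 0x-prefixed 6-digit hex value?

0x41D471

s_0 = ciphertext = 0x03FD9D
s_1 = InvRound(s_0, k_2) = 0xFBE03F
s_2 = InvRound(s_1, k_1) = 0x471FBE
s_3 = InvRound(s_2, k_0) = 0x41D471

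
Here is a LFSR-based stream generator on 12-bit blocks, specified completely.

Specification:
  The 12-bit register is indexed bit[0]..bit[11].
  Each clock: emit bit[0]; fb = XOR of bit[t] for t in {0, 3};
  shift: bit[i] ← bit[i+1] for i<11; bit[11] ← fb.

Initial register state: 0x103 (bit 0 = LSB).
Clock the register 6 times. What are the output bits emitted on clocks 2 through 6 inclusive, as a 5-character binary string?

reg_0 = 0x103
clock 1: out=1, reg = 0x881
clock 2: out=1, reg = 0xC40
clock 3: out=0, reg = 0x620
clock 4: out=0, reg = 0x310
clock 5: out=0, reg = 0x188
clock 6: out=0, reg = 0x8C4

10000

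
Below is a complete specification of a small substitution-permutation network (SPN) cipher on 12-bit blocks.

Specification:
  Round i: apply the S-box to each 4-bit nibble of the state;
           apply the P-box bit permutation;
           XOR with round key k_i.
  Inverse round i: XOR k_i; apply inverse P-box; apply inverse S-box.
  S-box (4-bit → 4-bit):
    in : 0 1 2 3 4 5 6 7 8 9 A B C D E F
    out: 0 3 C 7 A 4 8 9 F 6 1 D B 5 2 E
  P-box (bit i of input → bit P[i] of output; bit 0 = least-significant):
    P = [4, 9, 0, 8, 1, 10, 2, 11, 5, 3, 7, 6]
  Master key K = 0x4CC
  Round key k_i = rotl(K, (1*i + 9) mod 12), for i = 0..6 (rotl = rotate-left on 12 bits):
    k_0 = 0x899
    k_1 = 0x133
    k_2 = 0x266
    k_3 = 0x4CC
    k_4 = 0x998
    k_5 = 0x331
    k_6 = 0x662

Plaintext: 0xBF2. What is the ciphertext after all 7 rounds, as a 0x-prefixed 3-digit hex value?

0xE22

s_0 = plaintext = 0xBF2
s_1 = Round(s_0, k_0) = 0x57C
s_2 = Round(s_1, k_1) = 0xAA1
s_3 = Round(s_2, k_2) = 0x054
s_4 = Round(s_3, k_3) = 0x7C8
s_5 = Round(s_4, k_4) = 0x6EB
s_6 = Round(s_5, k_5) = 0x660
s_7 = Round(s_6, k_6) = 0xE22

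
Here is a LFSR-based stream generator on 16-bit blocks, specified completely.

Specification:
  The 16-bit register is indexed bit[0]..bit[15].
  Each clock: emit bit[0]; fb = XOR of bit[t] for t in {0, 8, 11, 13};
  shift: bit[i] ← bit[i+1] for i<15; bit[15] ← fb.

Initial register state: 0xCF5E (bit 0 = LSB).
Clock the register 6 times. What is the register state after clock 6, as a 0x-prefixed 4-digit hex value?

reg_0 = 0xCF5E
clock 1: out=0, reg = 0x67AF
clock 2: out=1, reg = 0xB3D7
clock 3: out=1, reg = 0xD9EB
clock 4: out=1, reg = 0xECF5
clock 5: out=1, reg = 0xF67A
clock 6: out=0, reg = 0xFB3D

0xFB3D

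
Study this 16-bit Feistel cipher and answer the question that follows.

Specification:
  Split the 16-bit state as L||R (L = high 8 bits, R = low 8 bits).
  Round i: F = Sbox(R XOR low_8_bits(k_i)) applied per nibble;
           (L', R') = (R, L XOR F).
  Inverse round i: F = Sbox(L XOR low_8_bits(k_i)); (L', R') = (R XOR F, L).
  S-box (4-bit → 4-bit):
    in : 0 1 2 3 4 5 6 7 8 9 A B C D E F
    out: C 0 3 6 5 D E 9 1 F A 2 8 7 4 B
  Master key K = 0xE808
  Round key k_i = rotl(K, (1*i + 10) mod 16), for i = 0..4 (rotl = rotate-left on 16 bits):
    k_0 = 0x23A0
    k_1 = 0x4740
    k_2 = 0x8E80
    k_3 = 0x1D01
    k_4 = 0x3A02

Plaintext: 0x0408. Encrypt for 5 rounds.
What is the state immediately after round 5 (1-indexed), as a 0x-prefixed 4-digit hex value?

s_0 = plaintext = 0x0408
s_1 = Round(s_0, k_0) = 0x08A5
s_2 = Round(s_1, k_1) = 0xA545
s_3 = Round(s_2, k_2) = 0x4528
s_4 = Round(s_3, k_3) = 0x287A
s_5 = Round(s_4, k_4) = 0x7AB9

0x7AB9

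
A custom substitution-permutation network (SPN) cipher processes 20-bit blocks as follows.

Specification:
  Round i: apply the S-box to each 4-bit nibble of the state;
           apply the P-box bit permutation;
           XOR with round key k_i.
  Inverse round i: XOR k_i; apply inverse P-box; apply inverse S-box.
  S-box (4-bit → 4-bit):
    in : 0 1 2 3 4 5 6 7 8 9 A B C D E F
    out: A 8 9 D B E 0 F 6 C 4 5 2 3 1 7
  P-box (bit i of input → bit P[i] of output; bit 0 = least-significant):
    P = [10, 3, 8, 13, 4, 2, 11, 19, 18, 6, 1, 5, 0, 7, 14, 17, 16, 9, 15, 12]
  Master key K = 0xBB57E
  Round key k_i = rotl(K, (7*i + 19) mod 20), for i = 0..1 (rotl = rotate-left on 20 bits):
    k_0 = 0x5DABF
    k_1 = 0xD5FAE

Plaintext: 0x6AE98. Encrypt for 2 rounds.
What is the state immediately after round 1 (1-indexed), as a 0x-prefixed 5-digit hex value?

0x993B7

s_0 = plaintext = 0x6AE98
s_1 = Round(s_0, k_0) = 0x993B7
s_2 = Round(s_1, k_1) = 0xBA294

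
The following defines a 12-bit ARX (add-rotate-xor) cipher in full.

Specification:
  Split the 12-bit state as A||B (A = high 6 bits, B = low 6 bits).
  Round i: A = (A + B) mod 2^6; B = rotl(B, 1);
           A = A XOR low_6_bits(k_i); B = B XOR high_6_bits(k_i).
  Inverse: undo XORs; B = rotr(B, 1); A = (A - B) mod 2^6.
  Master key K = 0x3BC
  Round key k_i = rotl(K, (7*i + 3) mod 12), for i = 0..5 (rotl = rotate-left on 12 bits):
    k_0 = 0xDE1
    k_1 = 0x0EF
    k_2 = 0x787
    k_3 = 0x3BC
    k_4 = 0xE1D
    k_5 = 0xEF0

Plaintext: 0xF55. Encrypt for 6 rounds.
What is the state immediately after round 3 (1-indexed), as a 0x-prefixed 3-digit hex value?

s_0 = plaintext = 0xF55
s_1 = Round(s_0, k_0) = 0xCDD
s_2 = Round(s_1, k_1) = 0xFF9
s_3 = Round(s_2, k_2) = 0xFED
s_4 = Round(s_3, k_3) = 0x415
s_5 = Round(s_4, k_4) = 0xE12
s_6 = Round(s_5, k_5) = 0xE9F

0xFED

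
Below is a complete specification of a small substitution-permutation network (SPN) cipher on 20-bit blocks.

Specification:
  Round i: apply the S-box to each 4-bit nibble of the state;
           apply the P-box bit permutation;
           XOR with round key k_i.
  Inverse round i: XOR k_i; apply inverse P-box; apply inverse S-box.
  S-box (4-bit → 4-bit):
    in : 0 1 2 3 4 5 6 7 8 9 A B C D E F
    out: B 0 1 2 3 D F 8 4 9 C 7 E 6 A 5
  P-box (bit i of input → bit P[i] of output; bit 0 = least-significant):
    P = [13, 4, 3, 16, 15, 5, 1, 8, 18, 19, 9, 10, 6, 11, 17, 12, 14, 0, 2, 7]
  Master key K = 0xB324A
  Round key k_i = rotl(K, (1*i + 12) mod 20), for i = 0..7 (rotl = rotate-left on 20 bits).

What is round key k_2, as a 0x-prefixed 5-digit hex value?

K = 0xB324A
k_0 = rotl(K, (1*0+12) mod 20) = rotl(K, 12) = 0x4AB32
k_1 = rotl(K, (1*1+12) mod 20) = rotl(K, 13) = 0x95664
k_2 = rotl(K, (1*2+12) mod 20) = rotl(K, 14) = 0x2ACC9

0x2ACC9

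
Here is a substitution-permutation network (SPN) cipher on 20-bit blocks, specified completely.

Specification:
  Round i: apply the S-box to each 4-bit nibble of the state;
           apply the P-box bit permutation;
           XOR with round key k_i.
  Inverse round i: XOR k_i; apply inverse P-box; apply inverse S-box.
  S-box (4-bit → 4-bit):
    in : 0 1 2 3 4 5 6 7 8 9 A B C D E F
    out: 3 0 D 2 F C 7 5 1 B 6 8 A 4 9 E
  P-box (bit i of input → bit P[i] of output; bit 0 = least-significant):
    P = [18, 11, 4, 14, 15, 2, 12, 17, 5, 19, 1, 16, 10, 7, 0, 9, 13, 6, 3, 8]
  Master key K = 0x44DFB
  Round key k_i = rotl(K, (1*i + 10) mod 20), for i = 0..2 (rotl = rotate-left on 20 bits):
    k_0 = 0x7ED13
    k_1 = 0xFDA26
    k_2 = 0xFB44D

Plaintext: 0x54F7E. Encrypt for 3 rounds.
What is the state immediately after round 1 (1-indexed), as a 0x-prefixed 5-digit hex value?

s_0 = plaintext = 0x54F7E
s_1 = Round(s_0, k_0) = 0xA3A98
s_2 = Round(s_1, k_1) = 0x15AE8
s_3 = Round(s_2, k_2) = 0x1364E

0xA3A98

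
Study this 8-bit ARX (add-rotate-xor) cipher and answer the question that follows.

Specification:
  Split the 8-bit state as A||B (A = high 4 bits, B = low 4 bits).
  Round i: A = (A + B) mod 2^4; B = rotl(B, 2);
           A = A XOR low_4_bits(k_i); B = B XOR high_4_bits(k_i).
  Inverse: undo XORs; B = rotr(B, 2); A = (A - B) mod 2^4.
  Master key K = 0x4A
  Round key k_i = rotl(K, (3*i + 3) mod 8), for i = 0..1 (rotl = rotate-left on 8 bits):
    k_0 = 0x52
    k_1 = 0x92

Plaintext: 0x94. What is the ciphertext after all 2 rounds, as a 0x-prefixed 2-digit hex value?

0x18

s_0 = plaintext = 0x94
s_1 = Round(s_0, k_0) = 0xF4
s_2 = Round(s_1, k_1) = 0x18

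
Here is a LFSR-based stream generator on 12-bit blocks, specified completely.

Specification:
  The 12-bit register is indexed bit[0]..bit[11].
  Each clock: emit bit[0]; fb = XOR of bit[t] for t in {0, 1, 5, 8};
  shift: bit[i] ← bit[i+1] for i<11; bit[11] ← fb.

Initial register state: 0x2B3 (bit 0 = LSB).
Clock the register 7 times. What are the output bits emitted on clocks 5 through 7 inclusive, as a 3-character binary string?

110

reg_0 = 0x2B3
clock 1: out=1, reg = 0x959
clock 2: out=1, reg = 0x4AC
clock 3: out=0, reg = 0xA56
clock 4: out=0, reg = 0xD2B
clock 5: out=1, reg = 0x695
clock 6: out=1, reg = 0xB4A
clock 7: out=0, reg = 0x5A5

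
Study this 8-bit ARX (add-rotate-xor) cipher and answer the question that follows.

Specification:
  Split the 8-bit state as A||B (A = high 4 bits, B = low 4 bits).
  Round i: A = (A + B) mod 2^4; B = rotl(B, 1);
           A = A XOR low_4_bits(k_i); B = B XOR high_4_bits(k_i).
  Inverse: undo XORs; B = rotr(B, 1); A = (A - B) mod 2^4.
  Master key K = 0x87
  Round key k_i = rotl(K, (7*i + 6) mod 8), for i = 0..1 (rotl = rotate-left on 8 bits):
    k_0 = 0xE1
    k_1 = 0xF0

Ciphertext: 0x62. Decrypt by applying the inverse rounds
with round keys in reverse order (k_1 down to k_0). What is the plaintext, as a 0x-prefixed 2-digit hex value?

0x90

s_0 = ciphertext = 0x62
s_1 = InvRound(s_0, k_1) = 0x8E
s_2 = InvRound(s_1, k_0) = 0x90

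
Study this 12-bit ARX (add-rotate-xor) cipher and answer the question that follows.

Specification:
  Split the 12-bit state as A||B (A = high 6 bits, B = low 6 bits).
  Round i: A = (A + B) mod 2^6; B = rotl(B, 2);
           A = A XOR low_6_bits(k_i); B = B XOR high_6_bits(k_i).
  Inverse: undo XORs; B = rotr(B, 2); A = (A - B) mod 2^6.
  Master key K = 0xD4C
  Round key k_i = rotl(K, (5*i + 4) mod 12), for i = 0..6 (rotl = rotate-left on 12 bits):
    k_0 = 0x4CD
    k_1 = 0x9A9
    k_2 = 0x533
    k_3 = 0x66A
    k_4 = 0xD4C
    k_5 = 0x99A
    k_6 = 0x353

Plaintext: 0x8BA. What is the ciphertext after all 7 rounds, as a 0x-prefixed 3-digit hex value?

s_0 = plaintext = 0x8BA
s_1 = Round(s_0, k_0) = 0x478
s_2 = Round(s_1, k_1) = 0x805
s_3 = Round(s_2, k_2) = 0x580
s_4 = Round(s_3, k_3) = 0xF19
s_5 = Round(s_4, k_4) = 0x650
s_6 = Round(s_5, k_5) = 0xCE7
s_7 = Round(s_6, k_6) = 0x253

0x253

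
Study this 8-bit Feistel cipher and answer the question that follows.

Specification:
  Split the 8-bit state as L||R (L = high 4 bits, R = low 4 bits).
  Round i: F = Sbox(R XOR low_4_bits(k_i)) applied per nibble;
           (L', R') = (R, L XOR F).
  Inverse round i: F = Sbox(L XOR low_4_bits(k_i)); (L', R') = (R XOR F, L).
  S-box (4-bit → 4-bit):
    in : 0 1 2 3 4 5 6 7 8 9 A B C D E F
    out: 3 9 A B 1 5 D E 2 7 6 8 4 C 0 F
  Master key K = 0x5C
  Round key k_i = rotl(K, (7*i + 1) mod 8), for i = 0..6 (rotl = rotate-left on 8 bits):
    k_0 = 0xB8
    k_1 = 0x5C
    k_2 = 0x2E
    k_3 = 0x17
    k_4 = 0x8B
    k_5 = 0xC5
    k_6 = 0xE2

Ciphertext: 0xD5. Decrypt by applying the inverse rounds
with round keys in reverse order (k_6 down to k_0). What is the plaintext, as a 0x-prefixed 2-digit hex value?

0x1A

s_0 = ciphertext = 0xD5
s_1 = InvRound(s_0, k_6) = 0xAD
s_2 = InvRound(s_1, k_5) = 0x2A
s_3 = InvRound(s_2, k_4) = 0xD2
s_4 = InvRound(s_3, k_3) = 0x4D
s_5 = InvRound(s_4, k_2) = 0xB4
s_6 = InvRound(s_5, k_1) = 0xAB
s_7 = InvRound(s_6, k_0) = 0x1A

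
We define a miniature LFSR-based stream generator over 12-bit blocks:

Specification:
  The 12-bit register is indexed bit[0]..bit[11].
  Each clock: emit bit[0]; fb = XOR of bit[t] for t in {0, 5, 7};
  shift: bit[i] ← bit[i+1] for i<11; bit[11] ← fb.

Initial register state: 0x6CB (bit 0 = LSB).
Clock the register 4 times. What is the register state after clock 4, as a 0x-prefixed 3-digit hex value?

reg_0 = 0x6CB
clock 1: out=1, reg = 0x365
clock 2: out=1, reg = 0x1B2
clock 3: out=0, reg = 0x0D9
clock 4: out=1, reg = 0x06C

0x06C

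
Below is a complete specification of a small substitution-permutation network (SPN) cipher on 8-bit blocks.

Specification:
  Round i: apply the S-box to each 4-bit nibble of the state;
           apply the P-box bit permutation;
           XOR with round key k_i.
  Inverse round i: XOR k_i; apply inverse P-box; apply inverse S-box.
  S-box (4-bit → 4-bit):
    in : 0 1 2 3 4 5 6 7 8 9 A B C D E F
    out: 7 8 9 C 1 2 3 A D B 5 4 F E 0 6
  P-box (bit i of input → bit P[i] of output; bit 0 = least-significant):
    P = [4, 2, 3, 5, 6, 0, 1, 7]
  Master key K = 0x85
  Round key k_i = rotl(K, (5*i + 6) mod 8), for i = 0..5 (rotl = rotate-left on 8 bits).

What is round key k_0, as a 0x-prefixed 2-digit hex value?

0x61

K = 0x85
k_0 = rotl(K, (5*0+6) mod 8) = rotl(K, 6) = 0x61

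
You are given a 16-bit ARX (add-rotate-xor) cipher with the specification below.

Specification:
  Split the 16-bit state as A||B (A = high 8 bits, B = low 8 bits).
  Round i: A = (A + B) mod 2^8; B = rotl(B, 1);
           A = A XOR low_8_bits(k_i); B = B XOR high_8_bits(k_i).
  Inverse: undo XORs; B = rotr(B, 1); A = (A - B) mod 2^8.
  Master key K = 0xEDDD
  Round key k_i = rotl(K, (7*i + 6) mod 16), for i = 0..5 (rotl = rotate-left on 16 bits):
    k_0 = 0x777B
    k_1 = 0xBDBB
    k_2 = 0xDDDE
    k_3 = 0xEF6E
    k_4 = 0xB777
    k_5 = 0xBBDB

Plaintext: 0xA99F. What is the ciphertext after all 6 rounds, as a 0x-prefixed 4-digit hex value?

0xE257

s_0 = plaintext = 0xA99F
s_1 = Round(s_0, k_0) = 0x3348
s_2 = Round(s_1, k_1) = 0xC02D
s_3 = Round(s_2, k_2) = 0x3387
s_4 = Round(s_3, k_3) = 0xD4E0
s_5 = Round(s_4, k_4) = 0xC376
s_6 = Round(s_5, k_5) = 0xE257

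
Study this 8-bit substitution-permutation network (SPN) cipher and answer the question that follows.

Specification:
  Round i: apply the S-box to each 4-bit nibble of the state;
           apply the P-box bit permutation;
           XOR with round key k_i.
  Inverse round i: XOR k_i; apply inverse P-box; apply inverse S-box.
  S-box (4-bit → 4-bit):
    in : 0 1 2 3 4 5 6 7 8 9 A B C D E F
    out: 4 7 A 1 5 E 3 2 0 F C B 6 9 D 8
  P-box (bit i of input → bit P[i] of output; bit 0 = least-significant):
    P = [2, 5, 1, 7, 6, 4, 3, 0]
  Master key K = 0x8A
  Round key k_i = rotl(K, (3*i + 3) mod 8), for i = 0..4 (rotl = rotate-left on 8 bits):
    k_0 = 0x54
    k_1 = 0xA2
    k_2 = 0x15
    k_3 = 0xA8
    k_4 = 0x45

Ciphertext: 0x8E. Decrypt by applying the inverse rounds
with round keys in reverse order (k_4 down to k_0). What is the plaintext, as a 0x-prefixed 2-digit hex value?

0x21

s_0 = ciphertext = 0x8E
s_1 = InvRound(s_0, k_4) = 0xEA
s_2 = InvRound(s_1, k_3) = 0x30
s_3 = InvRound(s_2, k_2) = 0xF6
s_4 = InvRound(s_3, k_1) = 0x63
s_5 = InvRound(s_4, k_0) = 0x21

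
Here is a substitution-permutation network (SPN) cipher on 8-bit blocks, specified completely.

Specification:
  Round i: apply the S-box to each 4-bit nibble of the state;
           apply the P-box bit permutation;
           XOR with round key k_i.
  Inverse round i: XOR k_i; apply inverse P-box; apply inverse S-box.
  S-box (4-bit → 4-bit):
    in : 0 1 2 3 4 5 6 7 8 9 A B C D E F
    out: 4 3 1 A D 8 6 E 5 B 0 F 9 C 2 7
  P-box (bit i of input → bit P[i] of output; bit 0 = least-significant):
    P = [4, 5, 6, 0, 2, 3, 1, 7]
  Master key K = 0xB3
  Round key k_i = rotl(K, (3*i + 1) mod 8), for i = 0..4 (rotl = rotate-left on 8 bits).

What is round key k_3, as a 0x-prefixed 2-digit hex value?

0xCE

K = 0xB3
k_0 = rotl(K, (3*0+1) mod 8) = rotl(K, 1) = 0x67
k_1 = rotl(K, (3*1+1) mod 8) = rotl(K, 4) = 0x3B
k_2 = rotl(K, (3*2+1) mod 8) = rotl(K, 7) = 0xD9
k_3 = rotl(K, (3*3+1) mod 8) = rotl(K, 2) = 0xCE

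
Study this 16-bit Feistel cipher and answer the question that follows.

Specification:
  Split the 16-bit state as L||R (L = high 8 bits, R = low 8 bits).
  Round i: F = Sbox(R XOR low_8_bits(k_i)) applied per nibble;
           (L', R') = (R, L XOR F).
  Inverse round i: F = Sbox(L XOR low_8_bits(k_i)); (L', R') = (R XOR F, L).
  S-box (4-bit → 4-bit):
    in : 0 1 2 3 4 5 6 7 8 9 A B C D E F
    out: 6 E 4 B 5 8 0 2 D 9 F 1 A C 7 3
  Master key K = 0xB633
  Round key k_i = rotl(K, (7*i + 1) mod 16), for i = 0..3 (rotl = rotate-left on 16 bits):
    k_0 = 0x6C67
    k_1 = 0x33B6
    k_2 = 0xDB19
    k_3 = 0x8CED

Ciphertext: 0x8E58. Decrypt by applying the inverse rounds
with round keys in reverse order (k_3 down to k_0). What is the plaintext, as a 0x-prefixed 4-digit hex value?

0x6151

s_0 = ciphertext = 0x8E58
s_1 = InvRound(s_0, k_3) = 0x538E
s_2 = InvRound(s_1, k_2) = 0xD153
s_3 = InvRound(s_2, k_1) = 0x51D1
s_4 = InvRound(s_3, k_0) = 0x6151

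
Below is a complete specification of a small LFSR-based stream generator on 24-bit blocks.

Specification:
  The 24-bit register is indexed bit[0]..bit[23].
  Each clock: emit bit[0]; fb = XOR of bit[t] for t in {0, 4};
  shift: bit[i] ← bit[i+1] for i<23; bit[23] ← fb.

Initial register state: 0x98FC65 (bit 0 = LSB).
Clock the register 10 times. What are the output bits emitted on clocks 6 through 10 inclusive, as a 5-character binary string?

reg_0 = 0x98FC65
clock 1: out=1, reg = 0xCC7E32
clock 2: out=0, reg = 0xE63F19
clock 3: out=1, reg = 0x731F8C
clock 4: out=0, reg = 0x398FC6
clock 5: out=0, reg = 0x1CC7E3
clock 6: out=1, reg = 0x8E63F1
clock 7: out=1, reg = 0x4731F8
clock 8: out=0, reg = 0xA398FC
clock 9: out=0, reg = 0xD1CC7E
clock 10: out=0, reg = 0xE8E63F

11000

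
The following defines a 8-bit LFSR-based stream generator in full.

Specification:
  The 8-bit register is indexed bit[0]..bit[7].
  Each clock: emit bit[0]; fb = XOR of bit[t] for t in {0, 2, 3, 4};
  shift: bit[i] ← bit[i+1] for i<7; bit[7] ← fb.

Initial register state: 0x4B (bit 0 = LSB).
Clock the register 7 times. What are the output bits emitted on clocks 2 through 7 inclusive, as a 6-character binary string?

reg_0 = 0x4B
clock 1: out=1, reg = 0x25
clock 2: out=1, reg = 0x12
clock 3: out=0, reg = 0x89
clock 4: out=1, reg = 0x44
clock 5: out=0, reg = 0xA2
clock 6: out=0, reg = 0x51
clock 7: out=1, reg = 0x28

101001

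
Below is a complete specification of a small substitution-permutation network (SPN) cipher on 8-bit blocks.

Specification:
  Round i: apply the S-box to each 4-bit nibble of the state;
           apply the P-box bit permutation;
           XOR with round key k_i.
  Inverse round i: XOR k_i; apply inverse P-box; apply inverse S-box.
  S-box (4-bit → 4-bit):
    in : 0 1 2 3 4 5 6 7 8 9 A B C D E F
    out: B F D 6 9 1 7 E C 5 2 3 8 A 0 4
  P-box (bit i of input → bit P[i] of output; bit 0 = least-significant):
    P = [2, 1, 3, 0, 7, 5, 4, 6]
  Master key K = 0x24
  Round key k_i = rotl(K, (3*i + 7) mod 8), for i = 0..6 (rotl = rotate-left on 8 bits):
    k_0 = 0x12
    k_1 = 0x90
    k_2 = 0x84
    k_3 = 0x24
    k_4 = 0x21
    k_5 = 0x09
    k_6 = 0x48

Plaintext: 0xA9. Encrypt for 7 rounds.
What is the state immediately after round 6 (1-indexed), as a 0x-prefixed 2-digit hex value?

0x46

s_0 = plaintext = 0xA9
s_1 = Round(s_0, k_0) = 0x3E
s_2 = Round(s_1, k_1) = 0xA0
s_3 = Round(s_2, k_2) = 0xA3
s_4 = Round(s_3, k_3) = 0x0E
s_5 = Round(s_4, k_4) = 0xC1
s_6 = Round(s_5, k_5) = 0x46
s_7 = Round(s_6, k_6) = 0x86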